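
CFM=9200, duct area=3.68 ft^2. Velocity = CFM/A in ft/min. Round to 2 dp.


V = 9200 / 3.68 = 2500.00 ft/min

2500.00 ft/min


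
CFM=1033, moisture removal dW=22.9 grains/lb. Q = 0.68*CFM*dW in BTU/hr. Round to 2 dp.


Q = 0.68 * 1033 * 22.9 = 16085.88 BTU/hr

16085.88 BTU/hr


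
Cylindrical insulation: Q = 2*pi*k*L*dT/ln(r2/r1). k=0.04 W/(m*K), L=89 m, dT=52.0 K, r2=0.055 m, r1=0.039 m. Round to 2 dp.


Q = 2*pi*0.04*89*52.0/ln(0.055/0.039) = 3383.48 W

3383.48 W


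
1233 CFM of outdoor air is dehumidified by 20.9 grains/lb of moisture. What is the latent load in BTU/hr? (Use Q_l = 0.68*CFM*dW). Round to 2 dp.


Q = 0.68 * 1233 * 20.9 = 17523.40 BTU/hr

17523.40 BTU/hr


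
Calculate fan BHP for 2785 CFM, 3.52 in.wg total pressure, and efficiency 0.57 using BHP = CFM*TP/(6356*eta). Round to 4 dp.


BHP = 2785 * 3.52 / (6356 * 0.57) = 2.7059 hp

2.7059 hp


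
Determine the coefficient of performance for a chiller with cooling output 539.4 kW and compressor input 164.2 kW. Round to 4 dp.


COP = 539.4 / 164.2 = 3.2850

3.2850


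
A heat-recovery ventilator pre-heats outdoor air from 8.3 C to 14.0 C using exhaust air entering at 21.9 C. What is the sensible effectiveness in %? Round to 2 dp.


eff = (14.0-8.3)/(21.9-8.3)*100 = 41.91 %

41.91 %


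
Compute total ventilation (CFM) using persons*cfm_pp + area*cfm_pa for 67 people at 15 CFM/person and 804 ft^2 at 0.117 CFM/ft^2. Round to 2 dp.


Total = 67*15 + 804*0.117 = 1099.07 CFM

1099.07 CFM


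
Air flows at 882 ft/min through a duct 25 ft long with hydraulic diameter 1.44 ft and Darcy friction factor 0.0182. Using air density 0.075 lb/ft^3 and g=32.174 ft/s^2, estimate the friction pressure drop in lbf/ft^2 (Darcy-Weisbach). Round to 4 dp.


v_fps = 882/60 = 14.7 ft/s
dp = 0.0182*(25/1.44)*0.075*14.7^2/(2*32.174) = 0.0796 lbf/ft^2

0.0796 lbf/ft^2


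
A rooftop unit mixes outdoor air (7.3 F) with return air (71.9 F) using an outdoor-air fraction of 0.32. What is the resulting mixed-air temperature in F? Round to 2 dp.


T_mix = 0.32*7.3 + 0.68*71.9 = 51.23 F

51.23 F


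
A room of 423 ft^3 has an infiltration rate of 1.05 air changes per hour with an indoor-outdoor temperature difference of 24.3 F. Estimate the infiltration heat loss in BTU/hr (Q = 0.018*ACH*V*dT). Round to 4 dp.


Q = 0.018 * 1.05 * 423 * 24.3 = 194.2712 BTU/hr

194.2712 BTU/hr


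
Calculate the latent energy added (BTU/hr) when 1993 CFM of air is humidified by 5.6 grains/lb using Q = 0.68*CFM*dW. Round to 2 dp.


Q = 0.68 * 1993 * 5.6 = 7589.34 BTU/hr

7589.34 BTU/hr


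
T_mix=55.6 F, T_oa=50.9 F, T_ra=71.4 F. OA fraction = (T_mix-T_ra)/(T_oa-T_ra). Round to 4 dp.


frac = (55.6 - 71.4) / (50.9 - 71.4) = 0.7707

0.7707


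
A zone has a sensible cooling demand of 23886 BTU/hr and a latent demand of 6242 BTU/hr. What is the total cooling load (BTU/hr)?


Qt = 23886 + 6242 = 30128 BTU/hr

30128 BTU/hr


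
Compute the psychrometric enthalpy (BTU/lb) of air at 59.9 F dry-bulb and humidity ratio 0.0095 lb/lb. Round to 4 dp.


h = 0.24*59.9 + 0.0095*(1061+0.444*59.9) = 24.7082 BTU/lb

24.7082 BTU/lb


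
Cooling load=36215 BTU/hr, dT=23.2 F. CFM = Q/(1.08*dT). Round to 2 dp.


CFM = 36215 / (1.08 * 23.2) = 1445.36

1445.36 CFM


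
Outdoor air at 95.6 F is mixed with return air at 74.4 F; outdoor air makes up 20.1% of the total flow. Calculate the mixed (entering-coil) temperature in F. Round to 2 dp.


T_mix = 74.4 + (20.1/100)*(95.6-74.4) = 78.66 F

78.66 F


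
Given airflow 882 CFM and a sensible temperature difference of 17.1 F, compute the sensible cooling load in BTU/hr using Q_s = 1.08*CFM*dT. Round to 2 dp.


Q = 1.08 * 882 * 17.1 = 16288.78 BTU/hr

16288.78 BTU/hr


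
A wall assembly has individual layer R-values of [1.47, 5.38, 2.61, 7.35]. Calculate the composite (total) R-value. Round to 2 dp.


R_total = 1.47 + 5.38 + 2.61 + 7.35 = 16.81

16.81


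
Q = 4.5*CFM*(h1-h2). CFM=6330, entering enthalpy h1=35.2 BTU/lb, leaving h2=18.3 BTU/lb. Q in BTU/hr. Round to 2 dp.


Q = 4.5 * 6330 * (35.2 - 18.3) = 481396.50 BTU/hr

481396.50 BTU/hr


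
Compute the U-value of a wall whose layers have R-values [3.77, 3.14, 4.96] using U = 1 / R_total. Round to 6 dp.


R_total = 3.77 + 3.14 + 4.96 = 11.87
U = 1/11.87 = 0.084246

0.084246


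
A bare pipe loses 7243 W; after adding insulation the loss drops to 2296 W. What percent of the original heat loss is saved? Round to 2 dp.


Savings = ((7243-2296)/7243)*100 = 68.30 %

68.30 %


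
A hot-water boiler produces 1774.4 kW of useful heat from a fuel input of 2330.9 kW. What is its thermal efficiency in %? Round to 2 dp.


eta = (1774.4/2330.9)*100 = 76.13 %

76.13 %


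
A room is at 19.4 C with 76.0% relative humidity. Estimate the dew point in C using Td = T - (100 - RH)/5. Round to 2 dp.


Td = 19.4 - (100-76.0)/5 = 14.60 C

14.60 C


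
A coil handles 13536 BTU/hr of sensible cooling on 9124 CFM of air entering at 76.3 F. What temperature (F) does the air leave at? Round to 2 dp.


dT = 13536/(1.08*9124) = 1.3737
T_leave = 76.3 - 1.3737 = 74.93 F

74.93 F


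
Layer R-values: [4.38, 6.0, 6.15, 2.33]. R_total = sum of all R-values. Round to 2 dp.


R_total = 4.38 + 6.0 + 6.15 + 2.33 = 18.86

18.86


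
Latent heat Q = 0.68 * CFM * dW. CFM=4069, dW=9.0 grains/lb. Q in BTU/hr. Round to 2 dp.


Q = 0.68 * 4069 * 9.0 = 24902.28 BTU/hr

24902.28 BTU/hr


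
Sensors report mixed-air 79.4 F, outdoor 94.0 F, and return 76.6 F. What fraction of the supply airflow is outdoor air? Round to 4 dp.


frac = (79.4 - 76.6) / (94.0 - 76.6) = 0.1609

0.1609


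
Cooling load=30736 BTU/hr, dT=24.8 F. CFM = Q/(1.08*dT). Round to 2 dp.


CFM = 30736 / (1.08 * 24.8) = 1147.55

1147.55 CFM


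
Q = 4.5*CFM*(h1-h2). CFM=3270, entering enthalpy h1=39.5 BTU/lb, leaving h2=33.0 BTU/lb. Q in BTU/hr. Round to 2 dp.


Q = 4.5 * 3270 * (39.5 - 33.0) = 95647.50 BTU/hr

95647.50 BTU/hr


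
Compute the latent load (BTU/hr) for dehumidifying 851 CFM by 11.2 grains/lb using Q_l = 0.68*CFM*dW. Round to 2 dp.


Q = 0.68 * 851 * 11.2 = 6481.22 BTU/hr

6481.22 BTU/hr


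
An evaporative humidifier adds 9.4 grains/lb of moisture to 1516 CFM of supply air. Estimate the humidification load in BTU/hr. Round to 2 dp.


Q = 0.68 * 1516 * 9.4 = 9690.27 BTU/hr

9690.27 BTU/hr


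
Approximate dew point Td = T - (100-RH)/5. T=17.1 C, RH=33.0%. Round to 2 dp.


Td = 17.1 - (100-33.0)/5 = 3.70 C

3.70 C


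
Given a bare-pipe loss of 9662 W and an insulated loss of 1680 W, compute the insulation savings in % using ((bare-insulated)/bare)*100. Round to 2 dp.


Savings = ((9662-1680)/9662)*100 = 82.61 %

82.61 %


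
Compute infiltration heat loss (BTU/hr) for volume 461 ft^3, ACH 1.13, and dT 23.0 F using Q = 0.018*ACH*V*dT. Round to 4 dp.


Q = 0.018 * 1.13 * 461 * 23.0 = 215.6650 BTU/hr

215.6650 BTU/hr


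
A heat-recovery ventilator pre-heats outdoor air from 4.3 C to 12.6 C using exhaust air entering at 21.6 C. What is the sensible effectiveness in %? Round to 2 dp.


eff = (12.6-4.3)/(21.6-4.3)*100 = 47.98 %

47.98 %


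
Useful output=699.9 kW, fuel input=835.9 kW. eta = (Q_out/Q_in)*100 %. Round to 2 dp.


eta = (699.9/835.9)*100 = 83.73 %

83.73 %


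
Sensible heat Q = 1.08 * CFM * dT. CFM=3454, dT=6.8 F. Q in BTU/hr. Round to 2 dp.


Q = 1.08 * 3454 * 6.8 = 25366.18 BTU/hr

25366.18 BTU/hr


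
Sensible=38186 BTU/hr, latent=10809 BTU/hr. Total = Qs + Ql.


Qt = 38186 + 10809 = 48995 BTU/hr

48995 BTU/hr


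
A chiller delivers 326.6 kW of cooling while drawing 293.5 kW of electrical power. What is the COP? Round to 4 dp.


COP = 326.6 / 293.5 = 1.1128

1.1128


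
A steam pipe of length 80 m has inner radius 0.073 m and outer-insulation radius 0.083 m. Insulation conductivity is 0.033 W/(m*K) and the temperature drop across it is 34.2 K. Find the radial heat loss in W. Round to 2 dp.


Q = 2*pi*0.033*80*34.2/ln(0.083/0.073) = 4418.84 W

4418.84 W


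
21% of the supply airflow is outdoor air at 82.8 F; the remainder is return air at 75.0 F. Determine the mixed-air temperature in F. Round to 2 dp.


T_mix = 0.21*82.8 + 0.79*75.0 = 76.64 F

76.64 F


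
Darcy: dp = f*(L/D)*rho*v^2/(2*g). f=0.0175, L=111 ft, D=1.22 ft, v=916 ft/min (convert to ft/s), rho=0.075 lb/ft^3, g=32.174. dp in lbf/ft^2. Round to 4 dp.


v_fps = 916/60 = 15.2667 ft/s
dp = 0.0175*(111/1.22)*0.075*15.2667^2/(2*32.174) = 0.4325 lbf/ft^2

0.4325 lbf/ft^2


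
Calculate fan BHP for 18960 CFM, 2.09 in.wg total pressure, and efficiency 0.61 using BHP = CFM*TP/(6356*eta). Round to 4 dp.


BHP = 18960 * 2.09 / (6356 * 0.61) = 10.2205 hp

10.2205 hp


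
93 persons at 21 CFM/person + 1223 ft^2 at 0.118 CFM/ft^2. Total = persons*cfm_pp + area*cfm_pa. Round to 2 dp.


Total = 93*21 + 1223*0.118 = 2097.31 CFM

2097.31 CFM


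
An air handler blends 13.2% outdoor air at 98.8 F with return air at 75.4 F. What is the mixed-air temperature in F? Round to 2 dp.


T_mix = 75.4 + (13.2/100)*(98.8-75.4) = 78.49 F

78.49 F


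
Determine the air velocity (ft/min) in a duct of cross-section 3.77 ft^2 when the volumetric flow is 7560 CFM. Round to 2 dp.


V = 7560 / 3.77 = 2005.31 ft/min

2005.31 ft/min


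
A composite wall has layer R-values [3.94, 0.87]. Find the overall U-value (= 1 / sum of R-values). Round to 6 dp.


R_total = 3.94 + 0.87 = 4.81
U = 1/4.81 = 0.207900

0.207900


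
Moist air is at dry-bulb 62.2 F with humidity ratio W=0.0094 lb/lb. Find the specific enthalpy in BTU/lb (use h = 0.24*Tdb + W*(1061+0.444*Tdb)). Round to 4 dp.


h = 0.24*62.2 + 0.0094*(1061+0.444*62.2) = 25.1610 BTU/lb

25.1610 BTU/lb


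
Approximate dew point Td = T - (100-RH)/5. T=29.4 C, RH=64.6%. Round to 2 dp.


Td = 29.4 - (100-64.6)/5 = 22.32 C

22.32 C


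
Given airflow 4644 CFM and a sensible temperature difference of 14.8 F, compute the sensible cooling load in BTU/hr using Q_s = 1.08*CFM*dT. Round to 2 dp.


Q = 1.08 * 4644 * 14.8 = 74229.70 BTU/hr

74229.70 BTU/hr


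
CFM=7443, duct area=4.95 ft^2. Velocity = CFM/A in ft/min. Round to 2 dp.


V = 7443 / 4.95 = 1503.64 ft/min

1503.64 ft/min


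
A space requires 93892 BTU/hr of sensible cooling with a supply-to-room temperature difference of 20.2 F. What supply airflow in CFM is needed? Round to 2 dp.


CFM = 93892 / (1.08 * 20.2) = 4303.81

4303.81 CFM


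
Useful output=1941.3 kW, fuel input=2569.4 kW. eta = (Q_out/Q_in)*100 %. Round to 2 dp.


eta = (1941.3/2569.4)*100 = 75.55 %

75.55 %


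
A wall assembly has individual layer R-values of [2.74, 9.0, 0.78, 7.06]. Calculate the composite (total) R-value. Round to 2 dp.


R_total = 2.74 + 9.0 + 0.78 + 7.06 = 19.58

19.58


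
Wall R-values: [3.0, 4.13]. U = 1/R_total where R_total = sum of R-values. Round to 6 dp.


R_total = 3.0 + 4.13 = 7.13
U = 1/7.13 = 0.140252

0.140252


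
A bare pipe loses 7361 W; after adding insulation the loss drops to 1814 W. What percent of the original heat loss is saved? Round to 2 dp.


Savings = ((7361-1814)/7361)*100 = 75.36 %

75.36 %


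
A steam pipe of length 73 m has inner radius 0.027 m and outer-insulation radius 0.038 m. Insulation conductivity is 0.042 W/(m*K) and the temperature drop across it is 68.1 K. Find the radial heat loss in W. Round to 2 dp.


Q = 2*pi*0.042*73*68.1/ln(0.038/0.027) = 3838.76 W

3838.76 W


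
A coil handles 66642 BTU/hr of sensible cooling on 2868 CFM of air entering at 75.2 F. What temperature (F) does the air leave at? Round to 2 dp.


dT = 66642/(1.08*2868) = 21.5152
T_leave = 75.2 - 21.5152 = 53.68 F

53.68 F


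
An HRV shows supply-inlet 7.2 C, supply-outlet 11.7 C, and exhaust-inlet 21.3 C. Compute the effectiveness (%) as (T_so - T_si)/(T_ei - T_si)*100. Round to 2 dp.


eff = (11.7-7.2)/(21.3-7.2)*100 = 31.91 %

31.91 %


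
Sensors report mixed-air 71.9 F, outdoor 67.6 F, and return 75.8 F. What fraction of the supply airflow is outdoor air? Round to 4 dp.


frac = (71.9 - 75.8) / (67.6 - 75.8) = 0.4756

0.4756


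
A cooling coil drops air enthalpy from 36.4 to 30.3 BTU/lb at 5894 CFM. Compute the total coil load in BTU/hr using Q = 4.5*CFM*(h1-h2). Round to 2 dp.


Q = 4.5 * 5894 * (36.4 - 30.3) = 161790.30 BTU/hr

161790.30 BTU/hr


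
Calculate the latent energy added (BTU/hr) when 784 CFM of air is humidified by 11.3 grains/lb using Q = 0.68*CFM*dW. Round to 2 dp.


Q = 0.68 * 784 * 11.3 = 6024.26 BTU/hr

6024.26 BTU/hr


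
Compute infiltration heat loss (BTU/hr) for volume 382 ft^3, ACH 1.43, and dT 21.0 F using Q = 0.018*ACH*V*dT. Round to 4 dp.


Q = 0.018 * 1.43 * 382 * 21.0 = 206.4863 BTU/hr

206.4863 BTU/hr


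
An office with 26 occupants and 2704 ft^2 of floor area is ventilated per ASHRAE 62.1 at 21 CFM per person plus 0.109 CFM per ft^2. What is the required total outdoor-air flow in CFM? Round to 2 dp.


Total = 26*21 + 2704*0.109 = 840.74 CFM

840.74 CFM


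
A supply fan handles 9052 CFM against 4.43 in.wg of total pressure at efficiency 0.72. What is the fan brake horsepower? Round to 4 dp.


BHP = 9052 * 4.43 / (6356 * 0.72) = 8.7626 hp

8.7626 hp


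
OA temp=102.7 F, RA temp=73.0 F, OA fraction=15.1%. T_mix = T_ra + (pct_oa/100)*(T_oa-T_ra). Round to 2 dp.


T_mix = 73.0 + (15.1/100)*(102.7-73.0) = 77.48 F

77.48 F


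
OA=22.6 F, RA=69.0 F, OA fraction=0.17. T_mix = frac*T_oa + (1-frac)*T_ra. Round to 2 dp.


T_mix = 0.17*22.6 + 0.83*69.0 = 61.11 F

61.11 F


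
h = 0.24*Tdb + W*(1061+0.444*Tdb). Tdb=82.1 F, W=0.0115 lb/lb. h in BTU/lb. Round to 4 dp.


h = 0.24*82.1 + 0.0115*(1061+0.444*82.1) = 32.3247 BTU/lb

32.3247 BTU/lb


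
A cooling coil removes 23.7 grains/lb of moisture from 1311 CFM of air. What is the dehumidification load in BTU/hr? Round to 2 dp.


Q = 0.68 * 1311 * 23.7 = 21128.08 BTU/hr

21128.08 BTU/hr


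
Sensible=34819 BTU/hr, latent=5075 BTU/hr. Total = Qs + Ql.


Qt = 34819 + 5075 = 39894 BTU/hr

39894 BTU/hr


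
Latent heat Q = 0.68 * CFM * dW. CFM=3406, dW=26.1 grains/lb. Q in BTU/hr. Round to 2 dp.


Q = 0.68 * 3406 * 26.1 = 60449.69 BTU/hr

60449.69 BTU/hr


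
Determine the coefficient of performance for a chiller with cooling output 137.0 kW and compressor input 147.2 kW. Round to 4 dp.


COP = 137.0 / 147.2 = 0.9307

0.9307


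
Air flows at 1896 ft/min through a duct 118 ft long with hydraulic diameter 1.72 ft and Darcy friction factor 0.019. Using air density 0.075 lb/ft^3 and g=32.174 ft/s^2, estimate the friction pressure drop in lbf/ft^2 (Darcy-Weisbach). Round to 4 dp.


v_fps = 1896/60 = 31.6 ft/s
dp = 0.019*(118/1.72)*0.075*31.6^2/(2*32.174) = 1.5171 lbf/ft^2

1.5171 lbf/ft^2


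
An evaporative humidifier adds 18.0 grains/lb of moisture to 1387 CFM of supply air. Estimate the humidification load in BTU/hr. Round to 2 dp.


Q = 0.68 * 1387 * 18.0 = 16976.88 BTU/hr

16976.88 BTU/hr


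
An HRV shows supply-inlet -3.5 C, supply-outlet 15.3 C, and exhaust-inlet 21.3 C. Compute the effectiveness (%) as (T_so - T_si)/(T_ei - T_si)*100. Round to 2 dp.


eff = (15.3-(-3.5))/(21.3-(-3.5))*100 = 75.81 %

75.81 %


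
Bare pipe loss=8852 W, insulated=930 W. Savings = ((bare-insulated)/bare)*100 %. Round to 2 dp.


Savings = ((8852-930)/8852)*100 = 89.49 %

89.49 %


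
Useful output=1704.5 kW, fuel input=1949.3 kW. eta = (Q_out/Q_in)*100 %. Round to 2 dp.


eta = (1704.5/1949.3)*100 = 87.44 %

87.44 %


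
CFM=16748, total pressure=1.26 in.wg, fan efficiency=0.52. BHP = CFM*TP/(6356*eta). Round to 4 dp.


BHP = 16748 * 1.26 / (6356 * 0.52) = 6.3848 hp

6.3848 hp


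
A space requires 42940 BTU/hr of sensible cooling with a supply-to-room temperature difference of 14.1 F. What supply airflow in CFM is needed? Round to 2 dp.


CFM = 42940 / (1.08 * 14.1) = 2819.81

2819.81 CFM


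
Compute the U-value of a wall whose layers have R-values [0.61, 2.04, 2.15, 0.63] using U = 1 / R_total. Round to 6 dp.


R_total = 0.61 + 2.04 + 2.15 + 0.63 = 5.43
U = 1/5.43 = 0.184162

0.184162


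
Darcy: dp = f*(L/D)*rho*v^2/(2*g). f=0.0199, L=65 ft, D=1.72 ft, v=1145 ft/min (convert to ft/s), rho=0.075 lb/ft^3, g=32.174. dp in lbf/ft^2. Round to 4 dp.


v_fps = 1145/60 = 19.0833 ft/s
dp = 0.0199*(65/1.72)*0.075*19.0833^2/(2*32.174) = 0.3192 lbf/ft^2

0.3192 lbf/ft^2


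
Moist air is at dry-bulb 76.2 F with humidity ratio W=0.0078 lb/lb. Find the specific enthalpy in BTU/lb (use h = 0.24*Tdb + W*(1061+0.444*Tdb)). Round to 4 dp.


h = 0.24*76.2 + 0.0078*(1061+0.444*76.2) = 26.8277 BTU/lb

26.8277 BTU/lb


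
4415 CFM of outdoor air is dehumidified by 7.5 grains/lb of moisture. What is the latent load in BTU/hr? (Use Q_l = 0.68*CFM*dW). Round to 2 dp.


Q = 0.68 * 4415 * 7.5 = 22516.50 BTU/hr

22516.50 BTU/hr


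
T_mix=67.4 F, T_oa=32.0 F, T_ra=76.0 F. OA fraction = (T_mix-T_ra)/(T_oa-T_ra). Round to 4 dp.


frac = (67.4 - 76.0) / (32.0 - 76.0) = 0.1955

0.1955


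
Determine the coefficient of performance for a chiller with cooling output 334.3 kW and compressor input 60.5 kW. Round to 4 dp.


COP = 334.3 / 60.5 = 5.5256

5.5256


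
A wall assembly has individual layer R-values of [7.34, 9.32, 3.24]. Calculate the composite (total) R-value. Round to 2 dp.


R_total = 7.34 + 9.32 + 3.24 = 19.90

19.90


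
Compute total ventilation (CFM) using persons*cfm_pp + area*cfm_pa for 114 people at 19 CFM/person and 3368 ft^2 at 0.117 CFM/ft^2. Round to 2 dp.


Total = 114*19 + 3368*0.117 = 2560.06 CFM

2560.06 CFM


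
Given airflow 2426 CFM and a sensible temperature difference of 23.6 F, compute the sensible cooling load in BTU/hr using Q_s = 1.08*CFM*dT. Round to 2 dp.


Q = 1.08 * 2426 * 23.6 = 61833.89 BTU/hr

61833.89 BTU/hr


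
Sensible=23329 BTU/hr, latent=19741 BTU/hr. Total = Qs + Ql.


Qt = 23329 + 19741 = 43070 BTU/hr

43070 BTU/hr


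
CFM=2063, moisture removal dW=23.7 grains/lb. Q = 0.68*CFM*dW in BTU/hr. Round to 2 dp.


Q = 0.68 * 2063 * 23.7 = 33247.31 BTU/hr

33247.31 BTU/hr


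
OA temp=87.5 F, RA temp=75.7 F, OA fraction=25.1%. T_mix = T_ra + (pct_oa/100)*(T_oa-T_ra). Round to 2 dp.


T_mix = 75.7 + (25.1/100)*(87.5-75.7) = 78.66 F

78.66 F


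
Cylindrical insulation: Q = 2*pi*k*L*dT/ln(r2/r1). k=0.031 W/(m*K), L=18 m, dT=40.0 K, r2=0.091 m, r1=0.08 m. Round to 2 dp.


Q = 2*pi*0.031*18*40.0/ln(0.091/0.08) = 1088.55 W

1088.55 W


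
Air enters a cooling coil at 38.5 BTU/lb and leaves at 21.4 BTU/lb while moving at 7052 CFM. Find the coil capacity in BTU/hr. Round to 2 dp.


Q = 4.5 * 7052 * (38.5 - 21.4) = 542651.40 BTU/hr

542651.40 BTU/hr


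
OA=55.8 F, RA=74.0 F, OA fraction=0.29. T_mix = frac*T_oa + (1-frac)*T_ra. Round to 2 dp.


T_mix = 0.29*55.8 + 0.71*74.0 = 68.72 F

68.72 F


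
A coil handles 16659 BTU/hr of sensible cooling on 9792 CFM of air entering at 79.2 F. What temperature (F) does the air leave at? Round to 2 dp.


dT = 16659/(1.08*9792) = 1.5753
T_leave = 79.2 - 1.5753 = 77.62 F

77.62 F


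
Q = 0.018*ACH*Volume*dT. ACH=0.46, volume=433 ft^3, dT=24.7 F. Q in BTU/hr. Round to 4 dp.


Q = 0.018 * 0.46 * 433 * 24.7 = 88.5554 BTU/hr

88.5554 BTU/hr


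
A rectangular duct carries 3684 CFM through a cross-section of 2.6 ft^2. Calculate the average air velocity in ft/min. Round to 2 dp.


V = 3684 / 2.6 = 1416.92 ft/min

1416.92 ft/min


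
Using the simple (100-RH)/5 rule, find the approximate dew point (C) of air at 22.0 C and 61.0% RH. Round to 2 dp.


Td = 22.0 - (100-61.0)/5 = 14.20 C

14.20 C


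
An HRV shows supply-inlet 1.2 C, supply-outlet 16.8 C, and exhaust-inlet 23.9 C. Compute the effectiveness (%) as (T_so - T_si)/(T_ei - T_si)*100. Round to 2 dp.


eff = (16.8-1.2)/(23.9-1.2)*100 = 68.72 %

68.72 %


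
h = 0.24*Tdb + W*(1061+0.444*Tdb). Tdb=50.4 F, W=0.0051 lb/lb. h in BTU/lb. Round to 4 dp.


h = 0.24*50.4 + 0.0051*(1061+0.444*50.4) = 17.6212 BTU/lb

17.6212 BTU/lb


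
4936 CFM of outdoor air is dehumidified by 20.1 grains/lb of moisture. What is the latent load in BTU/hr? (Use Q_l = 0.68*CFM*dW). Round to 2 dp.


Q = 0.68 * 4936 * 20.1 = 67465.25 BTU/hr

67465.25 BTU/hr


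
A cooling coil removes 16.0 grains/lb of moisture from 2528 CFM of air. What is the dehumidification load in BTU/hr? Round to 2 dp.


Q = 0.68 * 2528 * 16.0 = 27504.64 BTU/hr

27504.64 BTU/hr


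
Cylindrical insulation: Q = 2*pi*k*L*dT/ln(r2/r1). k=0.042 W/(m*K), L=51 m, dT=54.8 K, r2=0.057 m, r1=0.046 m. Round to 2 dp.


Q = 2*pi*0.042*51*54.8/ln(0.057/0.046) = 3439.82 W

3439.82 W


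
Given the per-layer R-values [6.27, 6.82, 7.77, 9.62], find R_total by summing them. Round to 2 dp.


R_total = 6.27 + 6.82 + 7.77 + 9.62 = 30.48

30.48


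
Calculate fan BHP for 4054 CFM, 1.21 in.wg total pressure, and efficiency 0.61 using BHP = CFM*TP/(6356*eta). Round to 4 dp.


BHP = 4054 * 1.21 / (6356 * 0.61) = 1.2652 hp

1.2652 hp


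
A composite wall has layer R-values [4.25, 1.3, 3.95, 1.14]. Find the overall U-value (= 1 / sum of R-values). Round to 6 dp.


R_total = 4.25 + 1.3 + 3.95 + 1.14 = 10.64
U = 1/10.64 = 0.093985

0.093985


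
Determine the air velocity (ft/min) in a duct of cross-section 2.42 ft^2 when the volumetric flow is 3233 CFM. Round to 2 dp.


V = 3233 / 2.42 = 1335.95 ft/min

1335.95 ft/min


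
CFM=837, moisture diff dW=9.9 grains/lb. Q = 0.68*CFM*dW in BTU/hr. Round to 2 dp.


Q = 0.68 * 837 * 9.9 = 5634.68 BTU/hr

5634.68 BTU/hr


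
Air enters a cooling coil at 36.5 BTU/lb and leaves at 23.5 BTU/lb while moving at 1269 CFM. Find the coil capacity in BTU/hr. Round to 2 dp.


Q = 4.5 * 1269 * (36.5 - 23.5) = 74236.50 BTU/hr

74236.50 BTU/hr


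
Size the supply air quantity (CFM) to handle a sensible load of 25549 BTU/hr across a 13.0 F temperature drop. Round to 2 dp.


CFM = 25549 / (1.08 * 13.0) = 1819.73

1819.73 CFM


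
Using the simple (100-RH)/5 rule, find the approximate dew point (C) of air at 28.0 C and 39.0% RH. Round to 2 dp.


Td = 28.0 - (100-39.0)/5 = 15.80 C

15.80 C


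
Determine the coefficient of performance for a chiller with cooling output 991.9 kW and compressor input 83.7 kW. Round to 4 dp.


COP = 991.9 / 83.7 = 11.8507

11.8507


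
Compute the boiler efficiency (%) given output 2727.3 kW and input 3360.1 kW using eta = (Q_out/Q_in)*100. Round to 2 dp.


eta = (2727.3/3360.1)*100 = 81.17 %

81.17 %


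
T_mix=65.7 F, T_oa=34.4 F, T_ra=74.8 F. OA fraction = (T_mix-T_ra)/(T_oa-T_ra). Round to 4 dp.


frac = (65.7 - 74.8) / (34.4 - 74.8) = 0.2252

0.2252


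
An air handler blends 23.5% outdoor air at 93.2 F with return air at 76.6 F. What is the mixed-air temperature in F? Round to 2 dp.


T_mix = 76.6 + (23.5/100)*(93.2-76.6) = 80.50 F

80.50 F


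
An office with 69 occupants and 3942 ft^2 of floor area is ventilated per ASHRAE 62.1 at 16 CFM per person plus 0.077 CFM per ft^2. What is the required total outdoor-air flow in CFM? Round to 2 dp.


Total = 69*16 + 3942*0.077 = 1407.53 CFM

1407.53 CFM


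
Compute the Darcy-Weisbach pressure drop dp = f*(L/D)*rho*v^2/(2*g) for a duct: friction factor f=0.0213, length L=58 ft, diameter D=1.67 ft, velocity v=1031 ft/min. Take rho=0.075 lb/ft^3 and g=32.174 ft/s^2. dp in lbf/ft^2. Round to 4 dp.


v_fps = 1031/60 = 17.1833 ft/s
dp = 0.0213*(58/1.67)*0.075*17.1833^2/(2*32.174) = 0.2546 lbf/ft^2

0.2546 lbf/ft^2


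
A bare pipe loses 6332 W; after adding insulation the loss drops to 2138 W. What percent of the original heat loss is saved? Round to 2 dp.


Savings = ((6332-2138)/6332)*100 = 66.23 %

66.23 %


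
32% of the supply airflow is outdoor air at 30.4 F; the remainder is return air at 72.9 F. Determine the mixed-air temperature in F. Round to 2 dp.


T_mix = 0.32*30.4 + 0.68*72.9 = 59.30 F

59.30 F


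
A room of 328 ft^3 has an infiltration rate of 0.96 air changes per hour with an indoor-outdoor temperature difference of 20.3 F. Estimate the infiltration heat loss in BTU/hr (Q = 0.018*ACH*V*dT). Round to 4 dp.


Q = 0.018 * 0.96 * 328 * 20.3 = 115.0572 BTU/hr

115.0572 BTU/hr


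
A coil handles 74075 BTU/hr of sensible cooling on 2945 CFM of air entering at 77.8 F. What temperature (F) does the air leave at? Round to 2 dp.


dT = 74075/(1.08*2945) = 23.2896
T_leave = 77.8 - 23.2896 = 54.51 F

54.51 F


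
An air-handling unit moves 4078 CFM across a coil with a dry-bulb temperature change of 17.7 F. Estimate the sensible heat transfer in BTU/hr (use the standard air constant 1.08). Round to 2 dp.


Q = 1.08 * 4078 * 17.7 = 77955.05 BTU/hr

77955.05 BTU/hr


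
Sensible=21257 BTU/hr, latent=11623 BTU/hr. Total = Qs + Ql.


Qt = 21257 + 11623 = 32880 BTU/hr

32880 BTU/hr


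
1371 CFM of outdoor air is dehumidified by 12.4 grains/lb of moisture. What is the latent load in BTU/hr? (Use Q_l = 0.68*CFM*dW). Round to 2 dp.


Q = 0.68 * 1371 * 12.4 = 11560.27 BTU/hr

11560.27 BTU/hr


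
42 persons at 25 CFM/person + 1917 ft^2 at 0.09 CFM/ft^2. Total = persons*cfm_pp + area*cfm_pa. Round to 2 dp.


Total = 42*25 + 1917*0.09 = 1222.53 CFM

1222.53 CFM


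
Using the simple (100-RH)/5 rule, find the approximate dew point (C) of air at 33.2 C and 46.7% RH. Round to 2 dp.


Td = 33.2 - (100-46.7)/5 = 22.54 C

22.54 C


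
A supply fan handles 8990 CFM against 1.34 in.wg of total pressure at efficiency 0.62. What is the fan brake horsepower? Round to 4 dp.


BHP = 8990 * 1.34 / (6356 * 0.62) = 3.0570 hp

3.0570 hp


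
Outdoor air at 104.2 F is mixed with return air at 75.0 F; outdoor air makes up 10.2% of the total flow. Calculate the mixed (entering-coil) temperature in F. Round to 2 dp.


T_mix = 75.0 + (10.2/100)*(104.2-75.0) = 77.98 F

77.98 F


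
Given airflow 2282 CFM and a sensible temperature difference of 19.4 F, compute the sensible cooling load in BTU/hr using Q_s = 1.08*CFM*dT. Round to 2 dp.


Q = 1.08 * 2282 * 19.4 = 47812.46 BTU/hr

47812.46 BTU/hr


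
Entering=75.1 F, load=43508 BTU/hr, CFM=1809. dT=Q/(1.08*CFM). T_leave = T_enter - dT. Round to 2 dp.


dT = 43508/(1.08*1809) = 22.2693
T_leave = 75.1 - 22.2693 = 52.83 F

52.83 F


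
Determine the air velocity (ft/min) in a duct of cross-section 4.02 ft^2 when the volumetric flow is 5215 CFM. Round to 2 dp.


V = 5215 / 4.02 = 1297.26 ft/min

1297.26 ft/min


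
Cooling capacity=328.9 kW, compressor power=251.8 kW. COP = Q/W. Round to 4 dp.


COP = 328.9 / 251.8 = 1.3062

1.3062


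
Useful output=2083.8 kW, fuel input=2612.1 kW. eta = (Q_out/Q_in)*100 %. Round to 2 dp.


eta = (2083.8/2612.1)*100 = 79.77 %

79.77 %


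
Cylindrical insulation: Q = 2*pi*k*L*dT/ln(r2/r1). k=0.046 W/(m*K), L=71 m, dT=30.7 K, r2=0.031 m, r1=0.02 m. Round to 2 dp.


Q = 2*pi*0.046*71*30.7/ln(0.031/0.02) = 1437.50 W

1437.50 W


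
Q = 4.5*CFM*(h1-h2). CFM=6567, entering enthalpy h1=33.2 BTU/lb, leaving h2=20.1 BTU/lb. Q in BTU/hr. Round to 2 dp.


Q = 4.5 * 6567 * (33.2 - 20.1) = 387124.65 BTU/hr

387124.65 BTU/hr


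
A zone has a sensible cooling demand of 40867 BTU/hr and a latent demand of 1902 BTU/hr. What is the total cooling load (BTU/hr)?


Qt = 40867 + 1902 = 42769 BTU/hr

42769 BTU/hr


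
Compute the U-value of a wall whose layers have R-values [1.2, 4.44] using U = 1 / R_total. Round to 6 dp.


R_total = 1.2 + 4.44 = 5.64
U = 1/5.64 = 0.177305

0.177305


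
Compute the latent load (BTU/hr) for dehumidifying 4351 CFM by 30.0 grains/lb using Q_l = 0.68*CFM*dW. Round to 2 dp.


Q = 0.68 * 4351 * 30.0 = 88760.40 BTU/hr

88760.40 BTU/hr


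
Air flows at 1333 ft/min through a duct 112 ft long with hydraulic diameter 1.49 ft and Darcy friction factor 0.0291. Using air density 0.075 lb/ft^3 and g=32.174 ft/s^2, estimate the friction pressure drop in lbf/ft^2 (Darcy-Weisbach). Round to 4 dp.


v_fps = 1333/60 = 22.2167 ft/s
dp = 0.0291*(112/1.49)*0.075*22.2167^2/(2*32.174) = 1.2584 lbf/ft^2

1.2584 lbf/ft^2


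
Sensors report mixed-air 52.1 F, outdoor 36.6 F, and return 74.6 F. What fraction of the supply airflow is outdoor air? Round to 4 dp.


frac = (52.1 - 74.6) / (36.6 - 74.6) = 0.5921

0.5921


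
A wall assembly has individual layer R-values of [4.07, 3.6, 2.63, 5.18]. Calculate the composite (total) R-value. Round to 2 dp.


R_total = 4.07 + 3.6 + 2.63 + 5.18 = 15.48

15.48


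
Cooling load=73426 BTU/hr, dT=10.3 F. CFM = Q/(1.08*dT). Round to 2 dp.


CFM = 73426 / (1.08 * 10.3) = 6600.68

6600.68 CFM


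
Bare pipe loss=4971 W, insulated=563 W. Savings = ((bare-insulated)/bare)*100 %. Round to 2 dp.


Savings = ((4971-563)/4971)*100 = 88.67 %

88.67 %


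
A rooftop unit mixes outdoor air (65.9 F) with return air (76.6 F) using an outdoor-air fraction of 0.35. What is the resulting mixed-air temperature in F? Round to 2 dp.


T_mix = 0.35*65.9 + 0.65*76.6 = 72.86 F

72.86 F


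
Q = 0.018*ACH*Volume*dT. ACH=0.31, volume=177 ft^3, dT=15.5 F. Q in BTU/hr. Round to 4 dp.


Q = 0.018 * 0.31 * 177 * 15.5 = 15.3087 BTU/hr

15.3087 BTU/hr


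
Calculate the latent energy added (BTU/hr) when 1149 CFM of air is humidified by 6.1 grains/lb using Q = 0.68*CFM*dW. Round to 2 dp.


Q = 0.68 * 1149 * 6.1 = 4766.05 BTU/hr

4766.05 BTU/hr


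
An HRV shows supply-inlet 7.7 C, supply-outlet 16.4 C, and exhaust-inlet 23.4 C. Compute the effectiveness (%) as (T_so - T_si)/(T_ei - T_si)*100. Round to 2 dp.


eff = (16.4-7.7)/(23.4-7.7)*100 = 55.41 %

55.41 %


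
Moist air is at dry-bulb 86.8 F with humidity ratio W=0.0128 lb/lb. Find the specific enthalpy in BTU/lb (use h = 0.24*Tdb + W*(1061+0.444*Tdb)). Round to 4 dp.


h = 0.24*86.8 + 0.0128*(1061+0.444*86.8) = 34.9061 BTU/lb

34.9061 BTU/lb


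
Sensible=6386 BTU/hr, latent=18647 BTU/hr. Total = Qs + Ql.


Qt = 6386 + 18647 = 25033 BTU/hr

25033 BTU/hr


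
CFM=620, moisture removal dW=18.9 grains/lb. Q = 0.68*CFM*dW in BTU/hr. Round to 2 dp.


Q = 0.68 * 620 * 18.9 = 7968.24 BTU/hr

7968.24 BTU/hr


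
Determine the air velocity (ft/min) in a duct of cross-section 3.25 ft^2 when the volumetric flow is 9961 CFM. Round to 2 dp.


V = 9961 / 3.25 = 3064.92 ft/min

3064.92 ft/min


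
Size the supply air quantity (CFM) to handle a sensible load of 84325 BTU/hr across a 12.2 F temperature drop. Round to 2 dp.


CFM = 84325 / (1.08 * 12.2) = 6399.89

6399.89 CFM


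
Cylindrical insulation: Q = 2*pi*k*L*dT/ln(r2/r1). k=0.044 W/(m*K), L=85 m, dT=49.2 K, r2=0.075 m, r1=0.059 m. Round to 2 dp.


Q = 2*pi*0.044*85*49.2/ln(0.075/0.059) = 4818.31 W

4818.31 W


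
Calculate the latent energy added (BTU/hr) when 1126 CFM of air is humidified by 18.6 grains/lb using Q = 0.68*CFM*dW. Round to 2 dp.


Q = 0.68 * 1126 * 18.6 = 14241.65 BTU/hr

14241.65 BTU/hr


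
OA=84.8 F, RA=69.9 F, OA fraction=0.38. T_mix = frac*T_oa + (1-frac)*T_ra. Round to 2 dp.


T_mix = 0.38*84.8 + 0.62*69.9 = 75.56 F

75.56 F


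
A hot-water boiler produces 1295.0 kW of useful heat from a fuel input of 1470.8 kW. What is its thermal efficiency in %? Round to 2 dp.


eta = (1295.0/1470.8)*100 = 88.05 %

88.05 %


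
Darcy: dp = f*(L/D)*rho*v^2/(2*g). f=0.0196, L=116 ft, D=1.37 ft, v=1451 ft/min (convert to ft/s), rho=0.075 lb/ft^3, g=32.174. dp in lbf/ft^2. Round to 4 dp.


v_fps = 1451/60 = 24.1833 ft/s
dp = 0.0196*(116/1.37)*0.075*24.1833^2/(2*32.174) = 1.1312 lbf/ft^2

1.1312 lbf/ft^2


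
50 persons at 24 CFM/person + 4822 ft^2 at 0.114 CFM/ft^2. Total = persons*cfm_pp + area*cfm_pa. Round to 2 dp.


Total = 50*24 + 4822*0.114 = 1749.71 CFM

1749.71 CFM


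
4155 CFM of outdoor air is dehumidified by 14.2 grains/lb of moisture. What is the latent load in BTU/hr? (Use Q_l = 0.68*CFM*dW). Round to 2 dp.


Q = 0.68 * 4155 * 14.2 = 40120.68 BTU/hr

40120.68 BTU/hr


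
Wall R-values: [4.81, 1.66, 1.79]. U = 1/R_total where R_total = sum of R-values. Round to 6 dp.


R_total = 4.81 + 1.66 + 1.79 = 8.26
U = 1/8.26 = 0.121065

0.121065


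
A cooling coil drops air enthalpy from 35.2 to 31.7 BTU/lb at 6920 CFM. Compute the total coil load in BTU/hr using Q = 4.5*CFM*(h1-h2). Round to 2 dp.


Q = 4.5 * 6920 * (35.2 - 31.7) = 108990.00 BTU/hr

108990.00 BTU/hr


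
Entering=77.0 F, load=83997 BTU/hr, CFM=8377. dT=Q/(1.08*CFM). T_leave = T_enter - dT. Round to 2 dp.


dT = 83997/(1.08*8377) = 9.2844
T_leave = 77.0 - 9.2844 = 67.72 F

67.72 F


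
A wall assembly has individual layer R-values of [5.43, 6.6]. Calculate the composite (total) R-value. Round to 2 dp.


R_total = 5.43 + 6.6 = 12.03

12.03


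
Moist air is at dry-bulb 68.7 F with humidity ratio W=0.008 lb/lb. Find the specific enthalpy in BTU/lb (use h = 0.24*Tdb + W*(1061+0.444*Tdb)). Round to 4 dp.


h = 0.24*68.7 + 0.008*(1061+0.444*68.7) = 25.2200 BTU/lb

25.2200 BTU/lb


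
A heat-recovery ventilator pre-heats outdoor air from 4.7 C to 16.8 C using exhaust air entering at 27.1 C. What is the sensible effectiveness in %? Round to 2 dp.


eff = (16.8-4.7)/(27.1-4.7)*100 = 54.02 %

54.02 %


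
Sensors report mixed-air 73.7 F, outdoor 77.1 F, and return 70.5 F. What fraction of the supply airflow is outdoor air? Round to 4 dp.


frac = (73.7 - 70.5) / (77.1 - 70.5) = 0.4848

0.4848


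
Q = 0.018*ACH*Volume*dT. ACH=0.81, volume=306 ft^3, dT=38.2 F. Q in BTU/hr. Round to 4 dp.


Q = 0.018 * 0.81 * 306 * 38.2 = 170.4285 BTU/hr

170.4285 BTU/hr


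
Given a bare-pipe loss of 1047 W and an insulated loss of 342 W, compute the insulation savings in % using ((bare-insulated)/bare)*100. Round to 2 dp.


Savings = ((1047-342)/1047)*100 = 67.34 %

67.34 %


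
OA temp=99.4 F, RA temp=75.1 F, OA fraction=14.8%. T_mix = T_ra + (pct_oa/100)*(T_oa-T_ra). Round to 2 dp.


T_mix = 75.1 + (14.8/100)*(99.4-75.1) = 78.70 F

78.70 F


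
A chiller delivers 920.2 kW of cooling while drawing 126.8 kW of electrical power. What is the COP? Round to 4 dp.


COP = 920.2 / 126.8 = 7.2571

7.2571


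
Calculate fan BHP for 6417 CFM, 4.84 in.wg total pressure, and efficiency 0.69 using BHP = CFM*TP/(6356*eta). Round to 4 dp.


BHP = 6417 * 4.84 / (6356 * 0.69) = 7.0818 hp

7.0818 hp


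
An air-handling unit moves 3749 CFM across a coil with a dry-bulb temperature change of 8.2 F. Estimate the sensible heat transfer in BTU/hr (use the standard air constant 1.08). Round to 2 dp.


Q = 1.08 * 3749 * 8.2 = 33201.14 BTU/hr

33201.14 BTU/hr


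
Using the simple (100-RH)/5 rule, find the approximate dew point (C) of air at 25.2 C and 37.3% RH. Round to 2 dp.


Td = 25.2 - (100-37.3)/5 = 12.66 C

12.66 C


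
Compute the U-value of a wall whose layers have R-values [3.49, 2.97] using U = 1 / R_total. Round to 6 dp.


R_total = 3.49 + 2.97 = 6.46
U = 1/6.46 = 0.154799

0.154799


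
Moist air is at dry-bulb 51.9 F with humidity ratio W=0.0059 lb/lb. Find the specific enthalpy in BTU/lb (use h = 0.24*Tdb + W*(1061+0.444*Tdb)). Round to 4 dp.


h = 0.24*51.9 + 0.0059*(1061+0.444*51.9) = 18.8519 BTU/lb

18.8519 BTU/lb


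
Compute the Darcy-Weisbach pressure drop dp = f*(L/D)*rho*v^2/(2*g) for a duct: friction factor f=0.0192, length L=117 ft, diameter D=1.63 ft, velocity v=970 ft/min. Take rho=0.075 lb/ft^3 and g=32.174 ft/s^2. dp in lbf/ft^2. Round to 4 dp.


v_fps = 970/60 = 16.1667 ft/s
dp = 0.0192*(117/1.63)*0.075*16.1667^2/(2*32.174) = 0.4198 lbf/ft^2

0.4198 lbf/ft^2


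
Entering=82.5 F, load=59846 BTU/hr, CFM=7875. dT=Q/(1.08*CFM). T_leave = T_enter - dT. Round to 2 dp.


dT = 59846/(1.08*7875) = 7.0366
T_leave = 82.5 - 7.0366 = 75.46 F

75.46 F


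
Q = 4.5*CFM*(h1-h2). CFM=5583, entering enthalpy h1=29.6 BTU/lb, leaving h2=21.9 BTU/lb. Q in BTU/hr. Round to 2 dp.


Q = 4.5 * 5583 * (29.6 - 21.9) = 193450.95 BTU/hr

193450.95 BTU/hr


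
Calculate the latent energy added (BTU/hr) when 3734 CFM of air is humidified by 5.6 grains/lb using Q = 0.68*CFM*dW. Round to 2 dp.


Q = 0.68 * 3734 * 5.6 = 14219.07 BTU/hr

14219.07 BTU/hr


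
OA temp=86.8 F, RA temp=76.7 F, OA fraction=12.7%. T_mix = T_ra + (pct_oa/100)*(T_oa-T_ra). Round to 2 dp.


T_mix = 76.7 + (12.7/100)*(86.8-76.7) = 77.98 F

77.98 F


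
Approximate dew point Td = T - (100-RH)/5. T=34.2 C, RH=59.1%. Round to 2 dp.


Td = 34.2 - (100-59.1)/5 = 26.02 C

26.02 C


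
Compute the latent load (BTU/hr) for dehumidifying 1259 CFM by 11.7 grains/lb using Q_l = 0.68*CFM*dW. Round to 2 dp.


Q = 0.68 * 1259 * 11.7 = 10016.60 BTU/hr

10016.60 BTU/hr


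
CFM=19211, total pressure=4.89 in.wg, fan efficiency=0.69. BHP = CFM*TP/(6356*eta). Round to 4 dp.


BHP = 19211 * 4.89 / (6356 * 0.69) = 21.4203 hp

21.4203 hp


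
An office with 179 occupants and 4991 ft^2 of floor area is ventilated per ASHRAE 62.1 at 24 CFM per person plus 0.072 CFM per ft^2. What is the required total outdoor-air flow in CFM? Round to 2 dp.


Total = 179*24 + 4991*0.072 = 4655.35 CFM

4655.35 CFM


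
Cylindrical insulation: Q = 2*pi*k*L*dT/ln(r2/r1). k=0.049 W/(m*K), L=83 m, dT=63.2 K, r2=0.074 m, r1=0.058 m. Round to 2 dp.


Q = 2*pi*0.049*83*63.2/ln(0.074/0.058) = 6629.10 W

6629.10 W


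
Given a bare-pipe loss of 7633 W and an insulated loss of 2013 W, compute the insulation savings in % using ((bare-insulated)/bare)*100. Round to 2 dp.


Savings = ((7633-2013)/7633)*100 = 73.63 %

73.63 %


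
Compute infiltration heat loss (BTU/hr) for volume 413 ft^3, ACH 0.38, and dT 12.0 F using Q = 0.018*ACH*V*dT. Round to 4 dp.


Q = 0.018 * 0.38 * 413 * 12.0 = 33.8990 BTU/hr

33.8990 BTU/hr


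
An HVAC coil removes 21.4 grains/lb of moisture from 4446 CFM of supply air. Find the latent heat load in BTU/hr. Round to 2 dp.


Q = 0.68 * 4446 * 21.4 = 64698.19 BTU/hr

64698.19 BTU/hr


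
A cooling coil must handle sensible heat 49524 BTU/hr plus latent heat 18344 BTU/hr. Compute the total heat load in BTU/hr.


Qt = 49524 + 18344 = 67868 BTU/hr

67868 BTU/hr


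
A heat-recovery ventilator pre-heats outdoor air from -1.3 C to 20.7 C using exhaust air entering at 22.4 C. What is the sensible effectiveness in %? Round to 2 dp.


eff = (20.7-(-1.3))/(22.4-(-1.3))*100 = 92.83 %

92.83 %


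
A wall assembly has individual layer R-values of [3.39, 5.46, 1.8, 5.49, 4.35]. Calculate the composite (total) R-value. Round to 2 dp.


R_total = 3.39 + 5.46 + 1.8 + 5.49 + 4.35 = 20.49

20.49


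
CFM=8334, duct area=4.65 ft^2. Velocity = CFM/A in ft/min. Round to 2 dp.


V = 8334 / 4.65 = 1792.26 ft/min

1792.26 ft/min


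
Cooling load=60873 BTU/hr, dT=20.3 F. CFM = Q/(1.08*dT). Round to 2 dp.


CFM = 60873 / (1.08 * 20.3) = 2776.55

2776.55 CFM


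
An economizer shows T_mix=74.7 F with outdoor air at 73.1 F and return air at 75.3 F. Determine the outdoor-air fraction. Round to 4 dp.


frac = (74.7 - 75.3) / (73.1 - 75.3) = 0.2727

0.2727


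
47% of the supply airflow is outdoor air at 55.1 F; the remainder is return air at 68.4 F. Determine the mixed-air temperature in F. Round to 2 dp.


T_mix = 0.47*55.1 + 0.53*68.4 = 62.15 F

62.15 F


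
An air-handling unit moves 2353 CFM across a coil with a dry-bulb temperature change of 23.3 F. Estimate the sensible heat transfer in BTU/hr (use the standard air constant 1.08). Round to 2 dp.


Q = 1.08 * 2353 * 23.3 = 59210.89 BTU/hr

59210.89 BTU/hr


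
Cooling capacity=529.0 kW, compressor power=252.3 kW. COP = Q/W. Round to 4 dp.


COP = 529.0 / 252.3 = 2.0967

2.0967
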